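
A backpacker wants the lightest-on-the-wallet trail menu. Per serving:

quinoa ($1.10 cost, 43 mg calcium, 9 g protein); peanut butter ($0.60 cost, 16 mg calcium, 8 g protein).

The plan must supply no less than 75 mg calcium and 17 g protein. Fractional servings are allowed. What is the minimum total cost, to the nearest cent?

Check every corner: each single food scaled to meet both minima, and each pair solved so both constraints bind.
quinoa only: max(75/43, 17/9) = 1.889 servings → $2.08.
peanut butter only: max(75/16, 17/8) = 4.688 servings → $2.81.
quinoa + peanut butter with both tight: 1.64 servings and 0.28 servings → $1.97.
The minimum over all feasible corners is $1.97.

$1.97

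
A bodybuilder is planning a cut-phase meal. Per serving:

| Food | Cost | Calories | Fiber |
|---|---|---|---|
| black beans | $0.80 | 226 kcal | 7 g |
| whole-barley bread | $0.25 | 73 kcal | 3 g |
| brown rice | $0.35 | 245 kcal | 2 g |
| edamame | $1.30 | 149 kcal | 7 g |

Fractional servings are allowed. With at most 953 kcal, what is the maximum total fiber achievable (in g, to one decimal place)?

44.8 g

Fiber per kcal: edamame 0.04698, whole-barley bread 0.0411, black beans 0.03097, brown rice 0.008163.
With no serving limits, spend the whole calories allowance on edamame: 953 kcal / 149 kcal × 7 g = 44.8 g.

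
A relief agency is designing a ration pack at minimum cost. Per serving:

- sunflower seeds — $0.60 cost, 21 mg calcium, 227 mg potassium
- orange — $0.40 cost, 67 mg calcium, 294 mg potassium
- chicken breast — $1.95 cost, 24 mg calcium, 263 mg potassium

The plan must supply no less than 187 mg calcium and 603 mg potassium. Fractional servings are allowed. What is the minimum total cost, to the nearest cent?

$1.12

A basic optimal solution has at most two foods positive. Try each food alone and each pair with both targets met exactly.
sunflower seeds only: max(187/21, 603/227) = 8.905 servings → $5.34.
orange only: max(187/67, 603/294) = 2.791 servings → $1.12.
chicken breast only: max(187/24, 603/263) = 7.792 servings → $15.19.
sunflower seeds + orange: intersection lies outside the first quadrant.
sunflower seeds + chicken breast: the both-tight solution has a negative serving — not a feasible corner.
orange + chicken breast: the both-tight solution has a negative serving — not a feasible corner.
The minimum over all feasible corners is $1.12.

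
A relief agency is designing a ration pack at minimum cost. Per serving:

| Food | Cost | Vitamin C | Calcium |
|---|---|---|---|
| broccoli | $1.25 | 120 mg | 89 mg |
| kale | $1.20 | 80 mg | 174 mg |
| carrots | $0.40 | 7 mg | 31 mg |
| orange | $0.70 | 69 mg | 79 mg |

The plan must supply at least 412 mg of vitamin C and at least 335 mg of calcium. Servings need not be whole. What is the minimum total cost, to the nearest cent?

$4.18

The cheapest plan sits at a corner of the feasible region — with two constraints it uses at most two foods.
broccoli only: max(412/120, 335/89) = 3.764 servings → $4.71.
kale only: max(412/80, 335/174) = 5.15 servings → $6.18.
carrots only: max(412/7, 335/31) = 58.86 servings → $23.54.
orange only: max(412/69, 335/79) = 5.971 servings → $4.18.
broccoli + kale with both tight: 3.262 servings and 0.2567 servings → $4.39.
broccoli + carrots with both tight: 3.367 servings and 1.14 servings → $4.66.
broccoli + orange with both tight: 2.825 servings and 1.058 servings → $4.27.
kale + carrots: intersection lies outside the first quadrant.
kale + orange: intersection lies outside the first quadrant.
carrots + orange: intersection lies outside the first quadrant.
So the least-cost plan costs $4.18.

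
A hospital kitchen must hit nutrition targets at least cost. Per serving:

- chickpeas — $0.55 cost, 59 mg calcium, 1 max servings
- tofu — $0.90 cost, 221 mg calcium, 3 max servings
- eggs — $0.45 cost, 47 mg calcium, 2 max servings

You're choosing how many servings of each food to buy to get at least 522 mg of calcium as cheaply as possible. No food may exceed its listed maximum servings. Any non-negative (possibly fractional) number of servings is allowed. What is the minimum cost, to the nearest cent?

Cost per mg of calcium: tofu $0.0041, chickpeas $0.0093, eggs $0.0096.
Take 2.362 servings of tofu: +522.0 mg calcium for $2.13 (total $2.13, still need 0.0 mg).
Filling from the cheapest source first is optimal under one linear minimum: $2.13.

$2.13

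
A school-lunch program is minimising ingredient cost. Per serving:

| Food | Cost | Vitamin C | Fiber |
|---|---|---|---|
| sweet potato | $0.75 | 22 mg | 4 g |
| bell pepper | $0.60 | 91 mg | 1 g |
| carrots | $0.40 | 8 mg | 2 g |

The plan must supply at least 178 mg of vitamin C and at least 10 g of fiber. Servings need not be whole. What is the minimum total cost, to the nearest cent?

$2.47

Minimising a linear cost over {vitamin C ≥ 178, fiber ≥ 10, servings ≥ 0} — the optimum is at a vertex, using one or two foods.
sweet potato only: max(178/22, 10/4) = 8.091 servings → $6.07.
bell pepper only: max(178/91, 10/1) = 10 servings → $6.00.
carrots only: max(178/8, 10/2) = 22.25 servings → $8.90.
sweet potato + bell pepper with both tight: 2.14 servings and 1.439 servings → $2.47.
sweet potato + carrots: the both-tight solution has a negative serving — not a feasible corner.
bell pepper + carrots with both tight: 1.586 servings and 4.207 servings → $2.63.
Cheapest feasible corner: $2.47.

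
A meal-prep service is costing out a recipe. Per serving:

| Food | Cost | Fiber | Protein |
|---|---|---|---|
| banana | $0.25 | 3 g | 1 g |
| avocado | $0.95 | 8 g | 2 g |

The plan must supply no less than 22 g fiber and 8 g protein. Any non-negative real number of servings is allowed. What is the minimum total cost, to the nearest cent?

$2.00

Minimising a linear cost over {fiber ≥ 22, protein ≥ 8, servings ≥ 0} — the optimum is at a vertex, using one or two foods.
banana only: max(22/3, 8/1) = 8 servings → $2.00.
avocado only: max(22/8, 8/2) = 4 servings → $3.80.
banana + avocado with both targets exact would need a negative amount; discard.
Cheapest feasible corner: $2.00.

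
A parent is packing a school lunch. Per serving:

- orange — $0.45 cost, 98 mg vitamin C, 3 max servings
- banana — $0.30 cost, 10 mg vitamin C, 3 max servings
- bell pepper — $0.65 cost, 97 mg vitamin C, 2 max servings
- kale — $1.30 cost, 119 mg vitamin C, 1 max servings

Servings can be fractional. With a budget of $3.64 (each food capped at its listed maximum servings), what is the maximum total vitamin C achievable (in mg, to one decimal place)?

Vitamin C per dollar: orange 217.8, bell pepper 149.2, kale 91.54, banana 33.33.
Take 3 servings of orange: spends $1.35, +294.0 mg vitamin C (running total 294.0 mg).
Take 2 servings of bell pepper: spends $1.30, +194.0 mg vitamin C (running total 488.0 mg).
Take 0.7615 servings of kale: spends $0.99, +90.6 mg vitamin C (running total 578.6 mg).
Greedy by best ratio exhausts the cost allowance optimally: 578.6 mg.

578.6 mg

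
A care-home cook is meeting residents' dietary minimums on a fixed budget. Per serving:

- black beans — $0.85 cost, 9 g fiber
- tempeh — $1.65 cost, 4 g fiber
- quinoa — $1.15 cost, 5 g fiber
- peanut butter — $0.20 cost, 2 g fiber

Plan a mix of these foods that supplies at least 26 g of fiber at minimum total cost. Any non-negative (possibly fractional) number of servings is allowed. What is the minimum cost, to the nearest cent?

Cost per g of fiber: black beans $0.0944, peanut butter $0.1000, quinoa $0.2300, tempeh $0.4125.
With no serving limits, use only black beans: 26 g / 9 g = 2.889 servings × $0.85 = $2.46.

$2.46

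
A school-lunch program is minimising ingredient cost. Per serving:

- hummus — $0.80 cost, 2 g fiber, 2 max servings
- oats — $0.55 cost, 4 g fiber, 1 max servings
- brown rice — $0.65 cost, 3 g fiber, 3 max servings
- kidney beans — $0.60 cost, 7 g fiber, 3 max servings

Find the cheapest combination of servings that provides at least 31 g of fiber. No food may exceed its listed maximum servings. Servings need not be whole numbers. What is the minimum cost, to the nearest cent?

$3.65

Cost per g of fiber: kidney beans $0.0857, oats $0.1375, brown rice $0.2167, hummus $0.4000.
Take 3 servings of kidney beans: +21.0 g fiber for $1.80 (total $1.80, still need 10.0 g).
Take 1 serving of oats: +4.0 g fiber for $0.55 (total $2.35, still need 6.0 g).
Take 2 servings of brown rice: +6.0 g fiber for $1.30 (total $3.65, still need 0.0 g).
Filling from the cheapest source first is optimal under one linear minimum: $3.65.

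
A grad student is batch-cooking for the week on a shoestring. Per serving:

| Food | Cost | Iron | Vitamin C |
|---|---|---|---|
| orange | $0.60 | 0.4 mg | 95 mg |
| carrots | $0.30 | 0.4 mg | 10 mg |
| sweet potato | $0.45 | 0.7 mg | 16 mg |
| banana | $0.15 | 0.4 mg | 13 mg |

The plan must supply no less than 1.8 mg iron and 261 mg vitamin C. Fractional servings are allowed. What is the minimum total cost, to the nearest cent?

With two linear requirements the optimum uses one or two foods; enumerate the corners.
orange only: max(1.8/0.4, 261/95) = 4.5 servings → $2.70.
carrots only: max(1.8/0.4, 261/10) = 26.1 servings → $7.83.
sweet potato only: max(1.8/0.7, 261/16) = 16.31 servings → $7.34.
banana only: max(1.8/0.4, 261/13) = 20.08 servings → $3.01.
orange + carrots with both tight: 2.541 servings and 1.959 servings → $2.11.
orange + sweet potato with both tight: 2.561 servings and 1.108 servings → $2.04.
orange + banana with both tight: 2.47 servings and 2.03 servings → $1.79.
carrots + sweet potato: the both-tight solution has a negative serving — not a feasible corner.
carrots + banana: intersection lies outside the first quadrant.
sweet potato + banana with both targets exact would need a negative amount; discard.
So the least-cost plan costs $1.79.

$1.79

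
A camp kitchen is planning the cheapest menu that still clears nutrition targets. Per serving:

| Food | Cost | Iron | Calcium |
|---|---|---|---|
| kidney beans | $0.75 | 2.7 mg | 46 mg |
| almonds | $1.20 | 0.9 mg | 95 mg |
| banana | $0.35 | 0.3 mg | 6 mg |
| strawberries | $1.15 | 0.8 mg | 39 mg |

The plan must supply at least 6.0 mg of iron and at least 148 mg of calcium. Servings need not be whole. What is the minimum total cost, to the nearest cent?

At the optimum either one food covers both requirements or two foods hit both targets exactly; no other combination can be cheaper.
kidney beans only: max(6.0/2.7, 148/46) = 3.217 servings → $2.41.
almonds only: max(6.0/0.9, 148/95) = 6.667 servings → $8.00.
banana only: max(6.0/0.3, 148/6) = 24.67 servings → $8.63.
strawberries only: max(6.0/0.8, 148/39) = 7.5 servings → $8.62.
kidney beans + almonds with both tight: 2.031 servings and 0.5746 servings → $2.21.
kidney beans + banana: intersection lies outside the first quadrant.
kidney beans + strawberries with both tight: 1.688 servings and 1.804 servings → $3.34.
almonds + banana with both tight: 0.3636 servings and 18.91 servings → $7.05.
almonds + strawberries: intersection lies outside the first quadrant.
banana + strawberries with both tight: 16.75 servings and 1.217 servings → $7.26.
The minimum over all feasible corners is $2.21.

$2.21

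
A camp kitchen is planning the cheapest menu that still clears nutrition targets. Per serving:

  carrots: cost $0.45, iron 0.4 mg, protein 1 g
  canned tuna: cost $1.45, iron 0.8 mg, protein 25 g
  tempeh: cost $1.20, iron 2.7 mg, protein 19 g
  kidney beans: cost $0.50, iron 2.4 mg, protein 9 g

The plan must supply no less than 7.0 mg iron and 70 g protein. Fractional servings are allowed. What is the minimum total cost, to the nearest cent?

$3.89

Compare the cost at each extreme point of the feasible region.
carrots only: max(7.0/0.4, 70/1) = 70 servings → $31.50.
canned tuna only: max(7.0/0.8, 70/25) = 8.75 servings → $12.69.
tempeh only: max(7.0/2.7, 70/19) = 3.684 servings → $4.42.
kidney beans only: max(7.0/2.4, 70/9) = 7.778 servings → $3.89.
carrots + canned tuna with both tight: 12.93 servings and 2.283 servings → $9.13.
carrots + tempeh with both targets exact would need a negative amount; discard.
carrots + kidney beans: the both-tight solution has a negative serving — not a feasible corner.
canned tuna + tempeh with both tight: 1.071 servings and 2.275 servings → $4.28.
canned tuna + kidney beans with both tight: 1.989 servings and 2.254 servings → $4.01.
tempeh + kidney beans with both targets exact would need a negative amount; discard.
So the least-cost plan costs $3.89.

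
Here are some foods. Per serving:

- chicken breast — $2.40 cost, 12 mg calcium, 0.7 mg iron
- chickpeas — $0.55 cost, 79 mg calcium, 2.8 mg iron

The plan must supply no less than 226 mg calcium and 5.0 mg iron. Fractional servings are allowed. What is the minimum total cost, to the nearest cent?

$1.57

Compare the cost at each extreme point of the feasible region.
chicken breast only: max(226/12, 5.0/0.7) = 18.83 servings → $45.20.
chickpeas only: max(226/79, 5.0/2.8) = 2.861 servings → $1.57.
chicken breast + chickpeas: intersection lies outside the first quadrant.
The minimum over all feasible corners is $1.57.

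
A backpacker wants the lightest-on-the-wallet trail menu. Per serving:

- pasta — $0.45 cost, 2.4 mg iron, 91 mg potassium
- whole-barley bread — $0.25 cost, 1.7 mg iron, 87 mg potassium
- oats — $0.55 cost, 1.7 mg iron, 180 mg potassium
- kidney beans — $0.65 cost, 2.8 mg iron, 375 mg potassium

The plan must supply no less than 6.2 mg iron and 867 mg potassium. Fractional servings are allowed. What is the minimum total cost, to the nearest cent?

$1.50

Two binding constraints pin down two serving amounts, so the optimal mix uses at most two foods. The candidates are each food alone (scaled to the tighter of iron/potassium) and each pair with both constraints tight.
pasta only: max(6.2/2.4, 867/91) = 9.527 servings → $4.29.
whole-barley bread only: max(6.2/1.7, 867/87) = 9.966 servings → $2.49.
oats only: max(6.2/1.7, 867/180) = 4.817 servings → $2.65.
kidney beans only: max(6.2/2.8, 867/375) = 2.312 servings → $1.50.
pasta + whole-barley bread with both targets exact would need a negative amount; discard.
pasta + oats with both targets exact would need a negative amount; discard.
pasta + kidney beans: intersection lies outside the first quadrant.
whole-barley bread + oats: intersection lies outside the first quadrant.
whole-barley bread + kidney beans: intersection lies outside the first quadrant.
oats + kidney beans: intersection lies outside the first quadrant.
So the least-cost plan costs $1.50.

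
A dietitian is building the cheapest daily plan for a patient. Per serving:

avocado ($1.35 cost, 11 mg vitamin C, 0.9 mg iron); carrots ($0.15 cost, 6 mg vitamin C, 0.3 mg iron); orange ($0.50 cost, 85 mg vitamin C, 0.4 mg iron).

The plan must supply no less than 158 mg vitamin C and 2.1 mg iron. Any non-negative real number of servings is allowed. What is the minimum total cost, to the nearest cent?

$1.50

avocado only: max(158/11, 2.1/0.9) = 14.36 servings → $19.39.
carrots only: max(158/6, 2.1/0.3) = 26.33 servings → $3.95.
orange only: max(158/85, 2.1/0.4) = 5.25 servings → $2.62.
avocado + carrots: intersection lies outside the first quadrant.
avocado + orange with both tight: 1.599 servings and 1.652 servings → $2.98.
carrots + orange with both tight: 4.991 servings and 1.506 servings → $1.50.
So the least-cost plan costs $1.50.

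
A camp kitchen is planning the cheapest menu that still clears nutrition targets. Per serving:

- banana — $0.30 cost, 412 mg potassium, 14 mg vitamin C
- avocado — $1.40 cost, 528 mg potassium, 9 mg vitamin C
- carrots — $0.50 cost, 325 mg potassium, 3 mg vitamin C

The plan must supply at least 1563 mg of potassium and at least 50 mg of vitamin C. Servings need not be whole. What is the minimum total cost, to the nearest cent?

banana only: max(1563/412, 50/14) = 3.794 servings → $1.14.
avocado only: max(1563/528, 50/9) = 5.556 servings → $7.78.
carrots only: max(1563/325, 50/3) = 16.67 servings → $8.33.
banana + avocado with both tight: 3.348 servings and 0.348 servings → $1.49.
banana + carrots with both tight: 3.489 servings and 0.3868 servings → $1.24.
avocado + carrots: intersection lies outside the first quadrant.
The minimum over all feasible corners is $1.14.

$1.14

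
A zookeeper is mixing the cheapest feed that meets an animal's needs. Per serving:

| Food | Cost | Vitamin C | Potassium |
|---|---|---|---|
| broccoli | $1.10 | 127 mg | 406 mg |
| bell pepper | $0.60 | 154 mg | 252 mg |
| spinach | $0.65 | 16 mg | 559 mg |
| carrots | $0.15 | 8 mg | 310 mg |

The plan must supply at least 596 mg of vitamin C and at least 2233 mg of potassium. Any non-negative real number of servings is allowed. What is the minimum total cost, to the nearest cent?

$2.83

The cheapest plan sits at a corner of the feasible region — with two constraints it uses at most two foods.
broccoli only: max(596/127, 2233/406) = 5.5 servings → $6.05.
bell pepper only: max(596/154, 2233/252) = 8.861 servings → $5.32.
spinach only: max(596/16, 2233/559) = 37.25 servings → $24.21.
carrots only: max(596/8, 2233/310) = 74.5 servings → $11.18.
broccoli + bell pepper: intersection lies outside the first quadrant.
broccoli + spinach with both tight: 4.612 servings and 0.6452 servings → $5.49.
broccoli + carrots with both tight: 4.62 servings and 1.152 servings → $5.26.
bell pepper + spinach with both tight: 3.625 servings and 2.361 servings → $3.71.
bell pepper + carrots with both tight: 3.65 servings and 4.236 servings → $2.83.
spinach + carrots: the both-tight solution has a negative serving — not a feasible corner.
Cheapest feasible corner: $2.83.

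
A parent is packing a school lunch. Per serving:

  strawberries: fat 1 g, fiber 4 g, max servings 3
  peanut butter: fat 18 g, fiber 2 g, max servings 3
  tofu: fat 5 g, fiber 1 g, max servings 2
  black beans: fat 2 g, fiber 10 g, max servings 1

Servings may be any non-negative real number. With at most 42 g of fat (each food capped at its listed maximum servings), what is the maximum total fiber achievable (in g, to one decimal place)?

27.0 g

Fiber per g fat: black beans 5, strawberries 4, tofu 0.2, peanut butter 0.1111.
Take 1 serving of black beans: uses 2 g fat, +10.0 g fiber (running total 10.0 g).
Take 3 servings of strawberries: uses 3 g fat, +12.0 g fiber (running total 22.0 g).
Take 2 servings of tofu: uses 10 g fat, +2.0 g fiber (running total 24.0 g).
Take 1.5 servings of peanut butter: uses 27 g fat, +3.0 g fiber (running total 27.0 g).
Greedy by best ratio exhausts the fat allowance optimally: 27.0 g.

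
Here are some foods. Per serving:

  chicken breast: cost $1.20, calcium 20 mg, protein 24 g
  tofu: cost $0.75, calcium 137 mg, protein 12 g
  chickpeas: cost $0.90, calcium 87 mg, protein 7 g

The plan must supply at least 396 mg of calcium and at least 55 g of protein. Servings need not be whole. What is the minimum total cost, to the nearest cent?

$3.16

At the optimum either one food covers both requirements or two foods hit both targets exactly; no other combination can be cheaper.
chicken breast only: max(396/20, 55/24) = 19.8 servings → $23.76.
tofu only: max(396/137, 55/12) = 4.583 servings → $3.44.
chickpeas only: max(396/87, 55/7) = 7.857 servings → $7.07.
chicken breast + tofu with both tight: 0.9131 servings and 2.757 servings → $3.16.
chicken breast + chickpeas with both tight: 1.033 servings and 4.314 servings → $5.12.
tofu + chickpeas with both targets exact would need a negative amount; discard.
Cheapest feasible corner: $3.16.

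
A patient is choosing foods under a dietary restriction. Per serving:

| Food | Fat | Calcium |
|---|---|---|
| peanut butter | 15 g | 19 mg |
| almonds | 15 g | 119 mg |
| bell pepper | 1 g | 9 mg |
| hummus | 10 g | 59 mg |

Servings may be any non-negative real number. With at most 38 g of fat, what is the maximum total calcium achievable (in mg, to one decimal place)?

342.0 mg

Calcium per g fat: bell pepper 9, almonds 7.933, hummus 5.9, peanut butter 1.267.
With no serving limits, spend the whole fat allowance on bell pepper: 38 g / 1 g × 9 mg = 342.0 mg.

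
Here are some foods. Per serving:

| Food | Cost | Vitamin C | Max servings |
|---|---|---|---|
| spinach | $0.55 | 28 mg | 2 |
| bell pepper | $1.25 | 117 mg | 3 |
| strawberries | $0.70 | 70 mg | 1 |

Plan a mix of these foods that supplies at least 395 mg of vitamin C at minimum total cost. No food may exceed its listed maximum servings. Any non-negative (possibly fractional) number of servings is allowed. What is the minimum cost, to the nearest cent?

$4.17

Cost per mg of vitamin C: strawberries $0.0100, bell pepper $0.0107, spinach $0.0196.
Take 1 serving of strawberries: +70.0 mg vitamin C for $0.70 (total $0.70, still need 325.0 mg).
Take 2.778 servings of bell pepper: +325.0 mg vitamin C for $3.47 (total $4.17, still need 0.0 mg).
Filling from the cheapest source first is optimal under one linear minimum: $4.17.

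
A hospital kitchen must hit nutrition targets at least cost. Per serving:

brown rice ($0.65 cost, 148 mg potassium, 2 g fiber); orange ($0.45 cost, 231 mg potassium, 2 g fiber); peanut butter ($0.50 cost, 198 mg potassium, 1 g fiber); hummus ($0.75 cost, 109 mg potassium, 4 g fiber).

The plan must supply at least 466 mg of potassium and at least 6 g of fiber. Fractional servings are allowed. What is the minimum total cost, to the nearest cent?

$1.25

With two linear requirements the optimum uses one or two foods; enumerate the corners.
brown rice only: max(466/148, 6/2) = 3.149 servings → $2.05.
orange only: max(466/231, 6/2) = 3 servings → $1.35.
peanut butter only: max(466/198, 6/1) = 6 servings → $3.00.
hummus only: max(466/109, 6/4) = 4.275 servings → $3.21.
brown rice + orange with both tight: 2.735 servings and 0.2651 servings → $1.90.
brown rice + peanut butter with both tight: 2.911 servings and 0.1774 servings → $1.98.
brown rice + hummus: the both-tight solution has a negative serving — not a feasible corner.
orange + peanut butter: the both-tight solution has a negative serving — not a feasible corner.
orange + hummus with both tight: 1.714 servings and 0.6431 servings → $1.25.
peanut butter + hummus with both tight: 1.772 servings and 1.057 servings → $1.68.
Cheapest feasible corner: $1.25.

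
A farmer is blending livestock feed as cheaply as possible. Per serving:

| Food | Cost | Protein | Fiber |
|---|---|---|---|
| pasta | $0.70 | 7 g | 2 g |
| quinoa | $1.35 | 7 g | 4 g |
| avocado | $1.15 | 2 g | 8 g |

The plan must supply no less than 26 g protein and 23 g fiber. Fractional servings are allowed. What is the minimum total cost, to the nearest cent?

$4.59

Compare the cost at each extreme point of the feasible region.
pasta only: max(26/7, 23/2) = 11.5 servings → $8.05.
quinoa only: max(26/7, 23/4) = 5.75 servings → $7.76.
avocado only: max(26/2, 23/8) = 13 servings → $14.95.
pasta + quinoa with both targets exact would need a negative amount; discard.
pasta + avocado with both tight: 3.115 servings and 2.096 servings → $4.59.
quinoa + avocado with both tight: 3.375 servings and 1.188 servings → $5.92.
So the least-cost plan costs $4.59.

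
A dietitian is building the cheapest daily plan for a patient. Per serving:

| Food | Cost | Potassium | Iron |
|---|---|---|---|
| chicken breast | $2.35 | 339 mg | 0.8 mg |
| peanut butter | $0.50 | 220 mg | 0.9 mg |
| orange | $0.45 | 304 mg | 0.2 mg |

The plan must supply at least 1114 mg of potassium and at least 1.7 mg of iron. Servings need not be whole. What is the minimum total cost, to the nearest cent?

Check every corner: each single food scaled to meet both minima, and each pair solved so both constraints bind.
chicken breast only: max(1114/339, 1.7/0.8) = 3.286 servings → $7.72.
peanut butter only: max(1114/220, 1.7/0.9) = 5.064 servings → $2.53.
orange only: max(1114/304, 1.7/0.2) = 8.5 servings → $3.83.
chicken breast + peanut butter: the both-tight solution has a negative serving — not a feasible corner.
chicken breast + orange with both tight: 1.676 servings and 1.795 servings → $4.75.
peanut butter + orange with both tight: 1.28 servings and 2.738 servings → $1.87.
So the least-cost plan costs $1.87.

$1.87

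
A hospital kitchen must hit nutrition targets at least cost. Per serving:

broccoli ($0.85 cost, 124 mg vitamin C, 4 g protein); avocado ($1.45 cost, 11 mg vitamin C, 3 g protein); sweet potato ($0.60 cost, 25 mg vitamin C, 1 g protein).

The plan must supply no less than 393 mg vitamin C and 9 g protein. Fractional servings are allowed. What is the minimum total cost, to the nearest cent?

Two binding constraints pin down two serving amounts, so the optimal mix uses at most two foods. The candidates are each food alone (scaled to the tighter of vitamin C/protein) and each pair with both constraints tight.
broccoli only: max(393/124, 9/4) = 3.169 servings → $2.69.
avocado only: max(393/11, 9/3) = 35.73 servings → $51.80.
sweet potato only: max(393/25, 9/1) = 15.72 servings → $9.43.
broccoli + avocado: the both-tight solution has a negative serving — not a feasible corner.
broccoli + sweet potato with both targets exact would need a negative amount; discard.
avocado + sweet potato: the both-tight solution has a negative serving — not a feasible corner.
So the least-cost plan costs $2.69.

$2.69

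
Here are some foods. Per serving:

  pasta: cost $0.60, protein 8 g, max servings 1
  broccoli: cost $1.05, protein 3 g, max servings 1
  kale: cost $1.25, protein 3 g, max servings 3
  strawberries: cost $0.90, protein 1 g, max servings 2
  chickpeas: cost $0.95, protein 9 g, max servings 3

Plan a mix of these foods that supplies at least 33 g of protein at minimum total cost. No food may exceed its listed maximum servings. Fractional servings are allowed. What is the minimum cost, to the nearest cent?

$3.24

Cost per g of protein: pasta $0.0750, chickpeas $0.1056, broccoli $0.3500, kale $0.4167, strawberries $0.9000.
Take 1 serving of pasta: +8.0 g protein for $0.60 (total $0.60, still need 25.0 g).
Take 2.778 servings of chickpeas: +25.0 g protein for $2.64 (total $3.24, still need 0.0 g).
Filling from the cheapest source first is optimal under one linear minimum: $3.24.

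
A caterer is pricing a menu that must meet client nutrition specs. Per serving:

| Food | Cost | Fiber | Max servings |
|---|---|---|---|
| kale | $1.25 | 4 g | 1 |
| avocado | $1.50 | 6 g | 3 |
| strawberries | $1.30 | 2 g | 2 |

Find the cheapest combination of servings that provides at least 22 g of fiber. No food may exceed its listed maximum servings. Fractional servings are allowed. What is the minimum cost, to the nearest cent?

Cost per g of fiber: avocado $0.2500, kale $0.3125, strawberries $0.6500.
Take 3 servings of avocado: +18.0 g fiber for $4.50 (total $4.50, still need 4.0 g).
Take 1 serving of kale: +4.0 g fiber for $1.25 (total $5.75, still need 0.0 g).
Filling from the cheapest source first is optimal under one linear minimum: $5.75.

$5.75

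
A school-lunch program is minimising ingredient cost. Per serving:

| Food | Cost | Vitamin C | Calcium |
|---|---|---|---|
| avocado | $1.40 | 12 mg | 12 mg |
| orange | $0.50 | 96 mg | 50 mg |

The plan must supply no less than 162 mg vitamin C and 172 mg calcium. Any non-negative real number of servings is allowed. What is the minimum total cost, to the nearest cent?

$1.72

avocado only: max(162/12, 172/12) = 14.33 servings → $20.07.
orange only: max(162/96, 172/50) = 3.44 servings → $1.72.
avocado + orange with both targets exact would need a negative amount; discard.
Cheapest feasible corner: $1.72.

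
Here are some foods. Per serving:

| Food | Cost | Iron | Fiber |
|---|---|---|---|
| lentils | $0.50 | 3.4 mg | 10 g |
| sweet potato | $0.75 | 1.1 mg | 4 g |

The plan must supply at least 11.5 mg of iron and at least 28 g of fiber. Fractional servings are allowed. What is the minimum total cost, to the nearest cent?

The cheapest plan sits at a corner of the feasible region — with two constraints it uses at most two foods.
lentils only: max(11.5/3.4, 28/10) = 3.382 servings → $1.69.
sweet potato only: max(11.5/1.1, 28/4) = 10.45 servings → $7.84.
lentils + sweet potato: the both-tight solution has a negative serving — not a feasible corner.
The minimum over all feasible corners is $1.69.

$1.69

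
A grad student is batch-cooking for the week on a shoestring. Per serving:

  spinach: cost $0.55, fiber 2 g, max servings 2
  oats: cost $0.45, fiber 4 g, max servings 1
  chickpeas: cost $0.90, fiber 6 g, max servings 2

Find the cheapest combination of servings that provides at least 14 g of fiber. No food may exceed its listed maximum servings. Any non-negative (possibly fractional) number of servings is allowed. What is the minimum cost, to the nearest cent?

Cost per g of fiber: oats $0.1125, chickpeas $0.1500, spinach $0.2750.
Take 1 serving of oats: +4.0 g fiber for $0.45 (total $0.45, still need 10.0 g).
Take 1.667 servings of chickpeas: +10.0 g fiber for $1.50 (total $1.95, still need 0.0 g).
Greedy by cheapest-per-g is optimal for a single linear constraint, so the minimum cost is $1.95.

$1.95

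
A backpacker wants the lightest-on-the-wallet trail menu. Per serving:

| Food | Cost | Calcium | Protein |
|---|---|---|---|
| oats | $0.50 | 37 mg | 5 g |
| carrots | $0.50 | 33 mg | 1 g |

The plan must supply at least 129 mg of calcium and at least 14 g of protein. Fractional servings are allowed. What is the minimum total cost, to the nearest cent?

$1.74

For a min-cost LP with two ≥-constraints, a basic feasible solution has at most two positive variables.
oats only: max(129/37, 14/5) = 3.486 servings → $1.74.
carrots only: max(129/33, 14/1) = 14 servings → $7.00.
oats + carrots with both tight: 2.602 servings and 0.9922 servings → $1.80.
The minimum over all feasible corners is $1.74.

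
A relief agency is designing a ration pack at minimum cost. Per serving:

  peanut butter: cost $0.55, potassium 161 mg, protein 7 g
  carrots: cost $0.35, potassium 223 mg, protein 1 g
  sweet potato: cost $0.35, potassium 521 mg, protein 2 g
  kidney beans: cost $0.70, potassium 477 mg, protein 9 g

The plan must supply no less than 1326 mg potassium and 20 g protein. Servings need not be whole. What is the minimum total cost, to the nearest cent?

An LP optimum is at a vertex; with two nutrient constraints at most two foods are used. Check each candidate.
peanut butter only: max(1326/161, 20/7) = 8.236 servings → $4.53.
carrots only: max(1326/223, 20/1) = 20 servings → $7.00.
sweet potato only: max(1326/521, 20/2) = 10 servings → $3.50.
kidney beans only: max(1326/477, 20/9) = 2.78 servings → $1.95.
peanut butter + carrots with both tight: 2.239 servings and 4.33 servings → $2.75.
peanut butter + sweet potato with both tight: 2.336 servings and 1.823 servings → $1.92.
peanut butter + kidney beans with both targets exact would need a negative amount; discard.
carrots + sweet potato with both targets exact would need a negative amount; discard.
carrots + kidney beans with both tight: 1.565 servings and 2.048 servings → $1.98.
sweet potato + kidney beans with both tight: 0.641 servings and 2.08 servings → $1.68.
So the least-cost plan costs $1.68.

$1.68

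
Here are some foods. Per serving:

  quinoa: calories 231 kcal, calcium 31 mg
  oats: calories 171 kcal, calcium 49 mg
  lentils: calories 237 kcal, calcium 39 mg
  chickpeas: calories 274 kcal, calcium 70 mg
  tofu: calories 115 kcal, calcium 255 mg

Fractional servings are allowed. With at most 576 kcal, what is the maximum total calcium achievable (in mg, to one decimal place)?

Calcium per kcal: tofu 2.217, oats 0.2865, chickpeas 0.2555, lentils 0.1646, quinoa 0.1342.
With no serving limits, spend the whole calories allowance on tofu: 576 kcal / 115 kcal × 255 mg = 1277.2 mg.

1277.2 mg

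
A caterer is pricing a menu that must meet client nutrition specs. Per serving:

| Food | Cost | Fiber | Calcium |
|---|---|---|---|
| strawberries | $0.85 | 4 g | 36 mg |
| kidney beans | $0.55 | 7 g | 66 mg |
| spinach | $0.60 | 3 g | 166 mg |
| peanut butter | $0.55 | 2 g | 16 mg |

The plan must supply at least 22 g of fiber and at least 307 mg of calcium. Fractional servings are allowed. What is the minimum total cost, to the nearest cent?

$1.99

The cheapest plan sits at a corner of the feasible region — with two constraints it uses at most two foods.
strawberries only: max(22/4, 307/36) = 8.528 servings → $7.25.
kidney beans only: max(22/7, 307/66) = 4.652 servings → $2.56.
spinach only: max(22/3, 307/166) = 7.333 servings → $4.40.
peanut butter only: max(22/2, 307/16) = 19.19 servings → $10.55.
strawberries + kidney beans with both targets exact would need a negative amount; discard.
strawberries + spinach with both tight: 4.912 servings and 0.7842 servings → $4.65.
strawberries + peanut butter: the both-tight solution has a negative serving — not a feasible corner.
kidney beans + spinach with both tight: 2.833 servings and 0.723 servings → $1.99.
kidney beans + peanut butter: intersection lies outside the first quadrant.
spinach + peanut butter with both tight: 0.9225 servings and 9.616 servings → $5.84.
The minimum over all feasible corners is $1.99.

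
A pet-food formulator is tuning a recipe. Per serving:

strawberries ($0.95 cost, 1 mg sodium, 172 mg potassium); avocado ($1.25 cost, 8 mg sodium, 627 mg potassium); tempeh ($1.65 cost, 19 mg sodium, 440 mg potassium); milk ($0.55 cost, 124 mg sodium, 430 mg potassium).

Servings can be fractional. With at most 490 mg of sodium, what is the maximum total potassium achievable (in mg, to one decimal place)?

Potassium per mg sodium: strawberries 172, avocado 78.38, tempeh 23.16, milk 3.468.
With no serving limits, spend the whole sodium allowance on strawberries: 490 mg / 1 mg × 172 mg = 84280.0 mg.

84280.0 mg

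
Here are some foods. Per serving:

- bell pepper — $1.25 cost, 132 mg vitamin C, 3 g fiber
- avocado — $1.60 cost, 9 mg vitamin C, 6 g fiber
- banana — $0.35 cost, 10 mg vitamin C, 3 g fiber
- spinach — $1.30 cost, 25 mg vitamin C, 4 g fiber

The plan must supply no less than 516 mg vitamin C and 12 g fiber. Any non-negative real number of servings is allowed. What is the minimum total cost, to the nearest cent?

A basic optimal solution has at most two foods positive. Try each food alone and each pair with both targets met exactly.
bell pepper only: max(516/132, 12/3) = 4 servings → $5.00.
avocado only: max(516/9, 12/6) = 57.33 servings → $91.73.
banana only: max(516/10, 12/3) = 51.6 servings → $18.06.
spinach only: max(516/25, 12/4) = 20.64 servings → $26.83.
bell pepper + avocado with both tight: 3.906 servings and 0.04706 servings → $4.96.
bell pepper + banana with both tight: 3.902 servings and 0.09836 servings → $4.91.
bell pepper + spinach with both tight: 3.894 servings and 0.07947 servings → $4.97.
avocado + banana with both targets exact would need a negative amount; discard.
avocado + spinach with both targets exact would need a negative amount; discard.
banana + spinach: the both-tight solution has a negative serving — not a feasible corner.
So the least-cost plan costs $4.91.

$4.91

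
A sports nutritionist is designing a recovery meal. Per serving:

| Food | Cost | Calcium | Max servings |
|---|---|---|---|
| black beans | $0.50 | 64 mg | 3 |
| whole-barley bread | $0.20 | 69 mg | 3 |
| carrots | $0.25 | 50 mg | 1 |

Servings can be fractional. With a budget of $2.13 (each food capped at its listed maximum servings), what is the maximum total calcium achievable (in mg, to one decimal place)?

Calcium per dollar: whole-barley bread 345, carrots 200, black beans 128.
Take 3 servings of whole-barley bread: spends $0.60, +207.0 mg calcium (running total 207.0 mg).
Take 1 serving of carrots: spends $0.25, +50.0 mg calcium (running total 257.0 mg).
Take 2.56 servings of black beans: spends $1.28, +163.8 mg calcium (running total 420.8 mg).
Filling greedily by calcium-per-dollar is optimal for one linear limit, giving 420.8 mg.

420.8 mg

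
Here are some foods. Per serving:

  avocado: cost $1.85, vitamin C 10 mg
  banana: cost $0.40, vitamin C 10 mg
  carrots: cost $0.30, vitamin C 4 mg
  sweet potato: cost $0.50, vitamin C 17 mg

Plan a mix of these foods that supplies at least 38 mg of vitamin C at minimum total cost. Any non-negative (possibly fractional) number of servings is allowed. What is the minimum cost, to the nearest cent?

Cost per mg of vitamin C: sweet potato $0.0294, banana $0.0400, carrots $0.0750, avocado $0.1850.
With no serving limits, use only sweet potato: 38 mg / 17 mg = 2.235 servings × $0.50 = $1.12.

$1.12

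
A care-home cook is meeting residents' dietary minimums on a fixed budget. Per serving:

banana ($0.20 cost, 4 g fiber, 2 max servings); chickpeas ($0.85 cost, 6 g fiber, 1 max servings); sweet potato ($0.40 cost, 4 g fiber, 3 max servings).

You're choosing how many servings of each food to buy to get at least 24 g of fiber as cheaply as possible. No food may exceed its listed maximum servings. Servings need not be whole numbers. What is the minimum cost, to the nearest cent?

$2.17

Cost per g of fiber: banana $0.0500, sweet potato $0.1000, chickpeas $0.1417.
Take 2 servings of banana: +8.0 g fiber for $0.40 (total $0.40, still need 16.0 g).
Take 3 servings of sweet potato: +12.0 g fiber for $1.20 (total $1.60, still need 4.0 g).
Take 0.6667 servings of chickpeas: +4.0 g fiber for $0.57 (total $2.17, still need 0.0 g).
Greedy by cheapest-per-g is optimal for a single linear constraint, so the minimum cost is $2.17.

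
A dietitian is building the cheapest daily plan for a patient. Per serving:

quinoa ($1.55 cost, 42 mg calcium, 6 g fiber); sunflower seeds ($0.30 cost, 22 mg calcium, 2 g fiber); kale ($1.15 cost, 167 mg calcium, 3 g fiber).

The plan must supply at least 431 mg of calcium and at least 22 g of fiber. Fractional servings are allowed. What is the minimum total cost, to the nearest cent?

$4.29

An LP optimum is at a vertex; with two nutrient constraints at most two foods are used. Check each candidate.
quinoa only: max(431/42, 22/6) = 10.26 servings → $15.91.
sunflower seeds only: max(431/22, 22/2) = 19.59 servings → $5.88.
kale only: max(431/167, 22/3) = 7.333 servings → $8.43.
quinoa + sunflower seeds with both targets exact would need a negative amount; discard.
quinoa + kale with both tight: 2.718 servings and 1.897 servings → $6.39.
sunflower seeds + kale with both tight: 8.884 servings and 1.41 servings → $4.29.
Cheapest feasible corner: $4.29.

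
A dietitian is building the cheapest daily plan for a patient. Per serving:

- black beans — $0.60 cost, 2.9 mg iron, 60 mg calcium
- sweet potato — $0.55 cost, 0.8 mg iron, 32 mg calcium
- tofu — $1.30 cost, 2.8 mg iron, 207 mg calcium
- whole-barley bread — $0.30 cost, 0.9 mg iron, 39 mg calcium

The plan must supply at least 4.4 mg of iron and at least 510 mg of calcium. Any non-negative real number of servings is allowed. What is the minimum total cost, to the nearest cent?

For a min-cost LP with two ≥-constraints, a basic feasible solution has at most two positive variables.
black beans only: max(4.4/2.9, 510/60) = 8.5 servings → $5.10.
sweet potato only: max(4.4/0.8, 510/32) = 15.94 servings → $8.77.
tofu only: max(4.4/2.8, 510/207) = 2.464 servings → $3.20.
whole-barley bread only: max(4.4/0.9, 510/39) = 13.08 servings → $3.92.
black beans + sweet potato: the both-tight solution has a negative serving — not a feasible corner.
black beans + tofu: the both-tight solution has a negative serving — not a feasible corner.
black beans + whole-barley bread with both targets exact would need a negative amount; discard.
sweet potato + tofu: intersection lies outside the first quadrant.
sweet potato + whole-barley bread with both targets exact would need a negative amount; discard.
tofu + whole-barley bread: intersection lies outside the first quadrant.
The minimum over all feasible corners is $3.20.

$3.20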